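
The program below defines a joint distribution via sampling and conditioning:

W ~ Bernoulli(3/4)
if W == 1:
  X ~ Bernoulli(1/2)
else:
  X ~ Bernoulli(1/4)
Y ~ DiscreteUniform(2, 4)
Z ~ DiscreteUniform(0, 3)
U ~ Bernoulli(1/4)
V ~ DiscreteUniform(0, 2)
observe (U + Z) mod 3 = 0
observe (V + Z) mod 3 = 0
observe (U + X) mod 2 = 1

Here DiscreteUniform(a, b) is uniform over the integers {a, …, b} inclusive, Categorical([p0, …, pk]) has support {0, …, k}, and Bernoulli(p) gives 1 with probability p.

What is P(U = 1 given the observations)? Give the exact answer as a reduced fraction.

P(U = 1 | obs) = 3/17

Enumerate traces; 18 have nonzero weight after conditioning:
  (W=0, X=0, Y=2, Z=2, U=1, V=1) weight 1/768
  (W=0, X=0, Y=3, Z=2, U=1, V=1) weight 1/768
  (W=0, X=0, Y=4, Z=2, U=1, V=1) weight 1/768
  (W=0, X=1, Y=2, Z=0, U=0, V=0) weight 1/768
  (W=0, X=1, Y=2, Z=3, U=0, V=0) weight 1/768
  (W=0, X=1, Y=3, Z=0, U=0, V=0) weight 1/768
  (W=0, X=1, Y=3, Z=3, U=0, V=0) weight 1/768
  (W=0, X=1, Y=4, Z=0, U=0, V=0) weight 1/768
  … 10 more
Group by U:
  weight(U=0) = 7/128
  weight(U=1) = 3/256
Total weight = 7/128 + 3/256 = 17/256
P(U=0 | obs) = 7/128 / 17/256 = 14/17
P(U=1 | obs) = 3/256 / 17/256 = 3/17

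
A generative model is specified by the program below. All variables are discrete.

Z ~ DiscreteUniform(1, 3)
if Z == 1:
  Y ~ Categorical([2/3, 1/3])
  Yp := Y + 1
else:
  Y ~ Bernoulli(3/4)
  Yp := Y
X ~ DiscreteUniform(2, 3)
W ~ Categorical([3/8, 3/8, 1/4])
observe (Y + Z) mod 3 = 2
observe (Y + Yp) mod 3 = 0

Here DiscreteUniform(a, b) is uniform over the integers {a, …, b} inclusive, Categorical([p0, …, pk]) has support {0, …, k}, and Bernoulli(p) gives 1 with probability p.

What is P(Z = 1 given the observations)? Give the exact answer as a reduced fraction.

Enumerate traces; 12 have nonzero weight after conditioning:
  (Z=1, Y=1, X=2, W=0) weight 1/48
  (Z=1, Y=1, X=2, W=1) weight 1/48
  (Z=1, Y=1, X=2, W=2) weight 1/72
  (Z=1, Y=1, X=3, W=0) weight 1/48
  (Z=1, Y=1, X=3, W=1) weight 1/48
  (Z=1, Y=1, X=3, W=2) weight 1/72
  (Z=2, Y=0, X=2, W=0) weight 1/64
  (Z=2, Y=0, X=2, W=1) weight 1/64
  … 4 more
Group by Z:
  weight(Z=1) = 1/9
  weight(Z=2) = 1/12
Total weight = 1/9 + 1/12 = 7/36
P(Z=1 | obs) = 1/9 / 7/36 = 4/7
P(Z=2 | obs) = 1/12 / 7/36 = 3/7

P(Z = 1 | obs) = 4/7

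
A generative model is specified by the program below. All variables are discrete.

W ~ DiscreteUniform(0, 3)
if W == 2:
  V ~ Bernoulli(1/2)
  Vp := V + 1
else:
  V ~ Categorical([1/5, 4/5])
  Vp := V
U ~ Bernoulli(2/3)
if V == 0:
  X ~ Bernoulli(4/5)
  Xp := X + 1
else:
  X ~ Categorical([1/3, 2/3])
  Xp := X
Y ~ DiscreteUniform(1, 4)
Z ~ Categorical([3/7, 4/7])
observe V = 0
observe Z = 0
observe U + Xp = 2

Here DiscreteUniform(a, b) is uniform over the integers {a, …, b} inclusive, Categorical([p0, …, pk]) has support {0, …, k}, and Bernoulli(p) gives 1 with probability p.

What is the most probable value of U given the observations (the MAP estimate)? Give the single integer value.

argmax_v P(U = v | obs) = 0

Enumerate traces; 32 have nonzero weight after conditioning:
  (W=0, V=0, U=0, X=1, Y=1, Z=0) weight 1/700
  (W=0, V=0, U=0, X=1, Y=2, Z=0) weight 1/700
  (W=0, V=0, U=0, X=1, Y=3, Z=0) weight 1/700
  (W=0, V=0, U=0, X=1, Y=4, Z=0) weight 1/700
  (W=0, V=0, U=1, X=0, Y=1, Z=0) weight 1/1400
  (W=0, V=0, U=1, X=0, Y=2, Z=0) weight 1/1400
  (W=0, V=0, U=1, X=0, Y=3, Z=0) weight 1/1400
  (W=0, V=0, U=1, X=0, Y=4, Z=0) weight 1/1400
  … 24 more
Group by U:
  weight(U=0) = 11/350
  weight(U=1) = 11/700
Total weight = 11/350 + 11/700 = 33/700
P(U=0 | obs) = 11/350 / 33/700 = 2/3
P(U=1 | obs) = 11/700 / 33/700 = 1/3
argmax = 0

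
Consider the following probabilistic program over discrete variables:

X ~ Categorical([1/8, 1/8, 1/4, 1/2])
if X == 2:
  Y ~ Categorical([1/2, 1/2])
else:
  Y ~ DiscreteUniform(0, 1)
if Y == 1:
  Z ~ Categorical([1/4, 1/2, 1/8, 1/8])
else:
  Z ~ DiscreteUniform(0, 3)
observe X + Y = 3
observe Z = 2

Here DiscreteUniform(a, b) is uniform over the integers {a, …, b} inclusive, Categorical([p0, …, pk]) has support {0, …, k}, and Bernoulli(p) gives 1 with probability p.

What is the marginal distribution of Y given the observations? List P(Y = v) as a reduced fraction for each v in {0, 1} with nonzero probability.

Enumerate traces; 2 have nonzero weight after conditioning:
  (X=2, Y=1, Z=2) weight 1/64
  (X=3, Y=0, Z=2) weight 1/16
Group by Y:
  weight(Y=0) = 1/16
  weight(Y=1) = 1/64
Total weight = 1/16 + 1/64 = 5/64
P(Y=0 | obs) = 1/16 / 5/64 = 4/5
P(Y=1 | obs) = 1/64 / 5/64 = 1/5

P(Y=0) = 4/5, P(Y=1) = 1/5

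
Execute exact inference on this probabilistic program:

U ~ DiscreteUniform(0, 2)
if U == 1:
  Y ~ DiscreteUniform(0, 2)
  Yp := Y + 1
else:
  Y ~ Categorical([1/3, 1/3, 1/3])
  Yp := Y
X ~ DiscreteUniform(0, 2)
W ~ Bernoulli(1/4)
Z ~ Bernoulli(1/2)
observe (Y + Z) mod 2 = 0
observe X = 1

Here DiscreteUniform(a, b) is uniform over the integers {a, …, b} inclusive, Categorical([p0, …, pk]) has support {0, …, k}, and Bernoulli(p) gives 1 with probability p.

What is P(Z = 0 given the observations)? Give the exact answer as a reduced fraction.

P(Z = 0 | obs) = 2/3

Enumerate traces; 18 have nonzero weight after conditioning:
  (U=0, Y=0, X=1, W=0, Z=0) weight 1/72
  (U=0, Y=0, X=1, W=1, Z=0) weight 1/216
  (U=0, Y=1, X=1, W=0, Z=1) weight 1/72
  (U=0, Y=1, X=1, W=1, Z=1) weight 1/216
  (U=0, Y=2, X=1, W=0, Z=0) weight 1/72
  (U=0, Y=2, X=1, W=1, Z=0) weight 1/216
  (U=1, Y=0, X=1, W=0, Z=0) weight 1/72
  (U=1, Y=0, X=1, W=1, Z=0) weight 1/216
  … 10 more
Group by Z:
  weight(Z=0) = 1/9
  weight(Z=1) = 1/18
Total weight = 1/9 + 1/18 = 1/6
P(Z=0 | obs) = 1/9 / 1/6 = 2/3
P(Z=1 | obs) = 1/18 / 1/6 = 1/3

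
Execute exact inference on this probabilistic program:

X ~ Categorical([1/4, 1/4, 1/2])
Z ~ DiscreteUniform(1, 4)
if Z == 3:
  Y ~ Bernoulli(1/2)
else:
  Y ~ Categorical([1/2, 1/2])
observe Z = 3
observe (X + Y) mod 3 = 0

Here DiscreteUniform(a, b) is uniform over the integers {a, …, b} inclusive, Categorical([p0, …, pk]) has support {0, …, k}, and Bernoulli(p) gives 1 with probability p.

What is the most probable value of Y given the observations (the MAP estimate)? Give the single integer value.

argmax_v P(Y = v | obs) = 1

Enumerate traces; 2 have nonzero weight after conditioning:
  (X=0, Z=3, Y=0) weight 1/32
  (X=2, Z=3, Y=1) weight 1/16
Group by Y:
  weight(Y=0) = 1/32
  weight(Y=1) = 1/16
Total weight = 1/32 + 1/16 = 3/32
P(Y=0 | obs) = 1/32 / 3/32 = 1/3
P(Y=1 | obs) = 1/16 / 3/32 = 2/3
argmax = 1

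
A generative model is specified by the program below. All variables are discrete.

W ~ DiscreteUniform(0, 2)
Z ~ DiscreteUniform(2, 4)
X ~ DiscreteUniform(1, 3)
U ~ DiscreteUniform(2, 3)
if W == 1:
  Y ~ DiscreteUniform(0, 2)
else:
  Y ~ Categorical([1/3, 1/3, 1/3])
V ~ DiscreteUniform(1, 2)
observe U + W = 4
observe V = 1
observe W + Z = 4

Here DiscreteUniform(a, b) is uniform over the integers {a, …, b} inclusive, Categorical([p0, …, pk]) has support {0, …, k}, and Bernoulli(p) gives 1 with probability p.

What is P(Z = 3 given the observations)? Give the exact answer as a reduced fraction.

Enumerate traces; 18 have nonzero weight after conditioning:
  (W=1, Z=3, X=1, U=3, Y=0, V=1) weight 1/324
  (W=1, Z=3, X=1, U=3, Y=1, V=1) weight 1/324
  (W=1, Z=3, X=1, U=3, Y=2, V=1) weight 1/324
  (W=1, Z=3, X=2, U=3, Y=0, V=1) weight 1/324
  (W=1, Z=3, X=2, U=3, Y=1, V=1) weight 1/324
  (W=1, Z=3, X=2, U=3, Y=2, V=1) weight 1/324
  (W=1, Z=3, X=3, U=3, Y=0, V=1) weight 1/324
  (W=1, Z=3, X=3, U=3, Y=1, V=1) weight 1/324
  (W=2, Z=2, X=1, U=2, Y=0, V=1) weight 1/324
  … 9 more
Group by Z:
  weight(Z=2) = 1/36
  weight(Z=3) = 1/36
Total weight = 1/36 + 1/36 = 1/18
P(Z=2 | obs) = 1/36 / 1/18 = 1/2
P(Z=3 | obs) = 1/36 / 1/18 = 1/2

P(Z = 3 | obs) = 1/2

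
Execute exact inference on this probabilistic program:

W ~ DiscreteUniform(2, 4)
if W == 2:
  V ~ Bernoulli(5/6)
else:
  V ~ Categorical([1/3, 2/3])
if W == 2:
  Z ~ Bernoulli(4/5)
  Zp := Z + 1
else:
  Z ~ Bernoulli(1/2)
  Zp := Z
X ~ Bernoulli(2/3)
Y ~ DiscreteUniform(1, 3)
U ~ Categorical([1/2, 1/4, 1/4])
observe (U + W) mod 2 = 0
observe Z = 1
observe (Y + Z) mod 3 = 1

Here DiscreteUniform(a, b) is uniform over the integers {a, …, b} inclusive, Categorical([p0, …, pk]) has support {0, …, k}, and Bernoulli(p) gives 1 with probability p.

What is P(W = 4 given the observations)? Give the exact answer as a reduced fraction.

Enumerate traces; 20 have nonzero weight after conditioning:
  (W=2, V=0, Z=1, X=0, Y=3, U=0) weight 1/405
  (W=2, V=0, Z=1, X=0, Y=3, U=2) weight 1/810
  (W=2, V=0, Z=1, X=1, Y=3, U=0) weight 2/405
  (W=2, V=0, Z=1, X=1, Y=3, U=2) weight 1/405
  (W=2, V=1, Z=1, X=0, Y=3, U=0) weight 1/81
  (W=2, V=1, Z=1, X=0, Y=3, U=2) weight 1/162
  (W=2, V=1, Z=1, X=1, Y=3, U=0) weight 2/81
  (W=2, V=1, Z=1, X=1, Y=3, U=2) weight 1/81
  (W=3, V=0, Z=1, X=0, Y=3, U=1) weight 1/648
  (W=4, V=0, Z=1, X=0, Y=3, U=0) weight 1/324
  … 10 more
Group by W:
  weight(W=2) = 1/15
  weight(W=3) = 1/72
  weight(W=4) = 1/24
Total weight = 1/15 + 1/72 + 1/24 = 11/90
P(W=2 | obs) = 1/15 / 11/90 = 6/11
P(W=3 | obs) = 1/72 / 11/90 = 5/44
P(W=4 | obs) = 1/24 / 11/90 = 15/44

P(W = 4 | obs) = 15/44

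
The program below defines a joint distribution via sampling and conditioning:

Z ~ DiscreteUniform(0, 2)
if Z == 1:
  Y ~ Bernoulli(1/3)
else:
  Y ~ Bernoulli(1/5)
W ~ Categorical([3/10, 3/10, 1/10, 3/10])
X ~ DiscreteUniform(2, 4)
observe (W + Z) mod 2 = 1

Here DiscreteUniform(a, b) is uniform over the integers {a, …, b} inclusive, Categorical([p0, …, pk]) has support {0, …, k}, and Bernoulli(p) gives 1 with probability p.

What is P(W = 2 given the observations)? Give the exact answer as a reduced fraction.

P(W = 2 | obs) = 1/16

Enumerate traces; 36 have nonzero weight after conditioning:
  (Z=0, Y=0, W=1, X=2) weight 2/75
  (Z=0, Y=0, W=1, X=3) weight 2/75
  (Z=0, Y=0, W=1, X=4) weight 2/75
  (Z=0, Y=0, W=3, X=2) weight 2/75
  (Z=0, Y=0, W=3, X=3) weight 2/75
  (Z=0, Y=0, W=3, X=4) weight 2/75
  (Z=0, Y=1, W=1, X=2) weight 1/150
  (Z=0, Y=1, W=1, X=3) weight 1/150
  (Z=1, Y=0, W=0, X=2) weight 1/45
  (Z=1, Y=0, W=2, X=2) weight 1/135
  … 26 more
Group by W:
  weight(W=0) = 1/10
  weight(W=1) = 1/5
  weight(W=2) = 1/30
  weight(W=3) = 1/5
Total weight = 1/10 + 1/5 + 1/30 + 1/5 = 8/15
P(W=0 | obs) = 1/10 / 8/15 = 3/16
P(W=1 | obs) = 1/5 / 8/15 = 3/8
P(W=2 | obs) = 1/30 / 8/15 = 1/16
P(W=3 | obs) = 1/5 / 8/15 = 3/8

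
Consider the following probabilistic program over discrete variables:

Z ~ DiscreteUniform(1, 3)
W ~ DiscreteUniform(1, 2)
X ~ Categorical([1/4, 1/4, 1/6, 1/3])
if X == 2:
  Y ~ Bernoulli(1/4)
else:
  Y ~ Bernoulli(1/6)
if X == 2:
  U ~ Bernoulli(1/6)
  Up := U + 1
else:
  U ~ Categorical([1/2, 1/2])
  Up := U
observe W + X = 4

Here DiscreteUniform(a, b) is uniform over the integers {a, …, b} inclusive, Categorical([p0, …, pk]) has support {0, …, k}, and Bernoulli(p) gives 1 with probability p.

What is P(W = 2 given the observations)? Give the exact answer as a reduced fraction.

Enumerate traces; 24 have nonzero weight after conditioning:
  (Z=1, W=1, X=3, Y=0, U=0) weight 5/216
  (Z=1, W=1, X=3, Y=0, U=1) weight 5/216
  (Z=1, W=1, X=3, Y=1, U=0) weight 1/216
  (Z=1, W=1, X=3, Y=1, U=1) weight 1/216
  (Z=1, W=2, X=2, Y=0, U=0) weight 5/288
  (Z=1, W=2, X=2, Y=0, U=1) weight 1/288
  (Z=1, W=2, X=2, Y=1, U=0) weight 5/864
  (Z=1, W=2, X=2, Y=1, U=1) weight 1/864
  … 16 more
Group by W:
  weight(W=1) = 1/6
  weight(W=2) = 1/12
Total weight = 1/6 + 1/12 = 1/4
P(W=1 | obs) = 1/6 / 1/4 = 2/3
P(W=2 | obs) = 1/12 / 1/4 = 1/3

P(W = 2 | obs) = 1/3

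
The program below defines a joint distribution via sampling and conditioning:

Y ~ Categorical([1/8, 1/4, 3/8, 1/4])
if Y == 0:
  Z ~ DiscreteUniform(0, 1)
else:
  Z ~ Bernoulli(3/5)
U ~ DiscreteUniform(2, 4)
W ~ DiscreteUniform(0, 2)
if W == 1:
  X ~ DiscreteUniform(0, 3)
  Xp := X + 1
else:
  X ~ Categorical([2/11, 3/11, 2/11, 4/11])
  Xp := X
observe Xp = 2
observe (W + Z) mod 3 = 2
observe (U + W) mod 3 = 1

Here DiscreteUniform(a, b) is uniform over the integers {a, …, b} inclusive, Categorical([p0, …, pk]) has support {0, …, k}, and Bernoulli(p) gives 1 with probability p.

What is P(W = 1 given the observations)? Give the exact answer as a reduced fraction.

Enumerate traces; 8 have nonzero weight after conditioning:
  (Y=0, Z=0, U=2, W=2, X=2) weight 1/792
  (Y=0, Z=1, U=3, W=1, X=1) weight 1/576
  (Y=1, Z=0, U=2, W=2, X=2) weight 1/495
  (Y=1, Z=1, U=3, W=1, X=1) weight 1/240
  (Y=2, Z=0, U=2, W=2, X=2) weight 1/330
  (Y=2, Z=1, U=3, W=1, X=1) weight 1/160
  (Y=3, Z=0, U=2, W=2, X=2) weight 1/495
  (Y=3, Z=1, U=3, W=1, X=1) weight 1/240
Group by W:
  weight(W=1) = 47/2880
  weight(W=2) = 1/120
Total weight = 47/2880 + 1/120 = 71/2880
P(W=1 | obs) = 47/2880 / 71/2880 = 47/71
P(W=2 | obs) = 1/120 / 71/2880 = 24/71

P(W = 1 | obs) = 47/71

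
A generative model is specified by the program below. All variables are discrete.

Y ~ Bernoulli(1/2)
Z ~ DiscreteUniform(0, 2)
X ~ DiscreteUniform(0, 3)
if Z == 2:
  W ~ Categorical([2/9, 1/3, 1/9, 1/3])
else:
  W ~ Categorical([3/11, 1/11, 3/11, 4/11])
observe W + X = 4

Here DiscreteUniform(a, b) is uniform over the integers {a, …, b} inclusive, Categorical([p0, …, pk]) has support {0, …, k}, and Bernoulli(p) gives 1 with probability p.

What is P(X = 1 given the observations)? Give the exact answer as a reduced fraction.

Enumerate traces; 18 have nonzero weight after conditioning:
  (Y=0, Z=0, X=1, W=3) weight 1/66
  (Y=0, Z=0, X=2, W=2) weight 1/88
  (Y=0, Z=0, X=3, W=1) weight 1/264
  (Y=0, Z=1, X=1, W=3) weight 1/66
  (Y=0, Z=1, X=2, W=2) weight 1/88
  (Y=0, Z=1, X=3, W=1) weight 1/264
  (Y=0, Z=2, X=1, W=3) weight 1/72
  (Y=0, Z=2, X=2, W=2) weight 1/216
  … 10 more
Group by X:
  weight(X=1) = 35/396
  weight(X=2) = 65/1188
  weight(X=3) = 17/396
Total weight = 35/396 + 65/1188 + 17/396 = 221/1188
P(X=1 | obs) = 35/396 / 221/1188 = 105/221
P(X=2 | obs) = 65/1188 / 221/1188 = 5/17
P(X=3 | obs) = 17/396 / 221/1188 = 3/13

P(X = 1 | obs) = 105/221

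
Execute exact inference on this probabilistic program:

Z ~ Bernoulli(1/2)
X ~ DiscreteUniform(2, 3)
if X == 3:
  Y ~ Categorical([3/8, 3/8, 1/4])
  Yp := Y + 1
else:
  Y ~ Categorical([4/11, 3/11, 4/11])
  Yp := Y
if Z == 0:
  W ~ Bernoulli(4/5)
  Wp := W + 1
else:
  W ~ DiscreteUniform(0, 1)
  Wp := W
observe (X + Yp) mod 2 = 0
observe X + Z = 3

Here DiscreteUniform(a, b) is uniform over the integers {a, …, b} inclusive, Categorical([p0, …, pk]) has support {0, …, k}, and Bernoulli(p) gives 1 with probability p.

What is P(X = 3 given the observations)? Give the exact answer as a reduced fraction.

P(X = 3 | obs) = 55/119

Enumerate traces; 8 have nonzero weight after conditioning:
  (Z=0, X=3, Y=0, W=0) weight 3/160
  (Z=0, X=3, Y=0, W=1) weight 3/40
  (Z=0, X=3, Y=2, W=0) weight 1/80
  (Z=0, X=3, Y=2, W=1) weight 1/20
  (Z=1, X=2, Y=0, W=0) weight 1/22
  (Z=1, X=2, Y=0, W=1) weight 1/22
  (Z=1, X=2, Y=2, W=0) weight 1/22
  (Z=1, X=2, Y=2, W=1) weight 1/22
Group by X:
  weight(X=2) = 2/11
  weight(X=3) = 5/32
Total weight = 2/11 + 5/32 = 119/352
P(X=2 | obs) = 2/11 / 119/352 = 64/119
P(X=3 | obs) = 5/32 / 119/352 = 55/119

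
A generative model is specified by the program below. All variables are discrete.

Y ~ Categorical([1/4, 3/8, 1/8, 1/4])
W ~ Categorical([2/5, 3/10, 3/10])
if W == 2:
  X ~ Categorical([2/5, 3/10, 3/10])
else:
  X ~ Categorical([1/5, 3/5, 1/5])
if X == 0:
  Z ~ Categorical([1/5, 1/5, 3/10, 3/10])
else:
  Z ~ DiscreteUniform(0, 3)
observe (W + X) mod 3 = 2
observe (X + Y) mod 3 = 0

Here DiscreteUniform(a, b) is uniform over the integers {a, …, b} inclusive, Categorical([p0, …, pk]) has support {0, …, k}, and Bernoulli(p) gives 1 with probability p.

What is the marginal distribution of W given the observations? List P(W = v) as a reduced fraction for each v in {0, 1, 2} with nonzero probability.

Enumerate traces; 16 have nonzero weight after conditioning:
  (Y=0, W=2, X=0, Z=0) weight 3/500
  (Y=0, W=2, X=0, Z=1) weight 3/500
  (Y=0, W=2, X=0, Z=2) weight 9/1000
  (Y=0, W=2, X=0, Z=3) weight 9/1000
  (Y=1, W=0, X=2, Z=0) weight 3/400
  (Y=1, W=0, X=2, Z=1) weight 3/400
  (Y=1, W=0, X=2, Z=2) weight 3/400
  (Y=1, W=0, X=2, Z=3) weight 3/400
  (Y=2, W=1, X=1, Z=0) weight 9/1600
  … 7 more
Group by W:
  weight(W=0) = 3/100
  weight(W=1) = 9/400
  weight(W=2) = 3/50
Total weight = 3/100 + 9/400 + 3/50 = 9/80
P(W=0 | obs) = 3/100 / 9/80 = 4/15
P(W=1 | obs) = 9/400 / 9/80 = 1/5
P(W=2 | obs) = 3/50 / 9/80 = 8/15

P(W=0) = 4/15, P(W=1) = 1/5, P(W=2) = 8/15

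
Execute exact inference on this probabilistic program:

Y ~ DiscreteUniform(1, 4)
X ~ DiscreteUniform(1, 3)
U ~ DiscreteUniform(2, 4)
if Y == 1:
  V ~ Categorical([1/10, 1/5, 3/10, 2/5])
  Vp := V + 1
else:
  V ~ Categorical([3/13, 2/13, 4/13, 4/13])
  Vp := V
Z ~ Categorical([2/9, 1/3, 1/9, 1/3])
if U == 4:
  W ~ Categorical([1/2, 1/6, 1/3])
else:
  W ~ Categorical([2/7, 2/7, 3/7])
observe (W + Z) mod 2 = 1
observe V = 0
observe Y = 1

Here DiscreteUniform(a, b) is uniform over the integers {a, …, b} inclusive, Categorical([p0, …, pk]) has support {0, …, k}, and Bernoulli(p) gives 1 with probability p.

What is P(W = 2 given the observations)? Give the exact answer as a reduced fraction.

P(W = 2 | obs) = 100/221

Enumerate traces; 54 have nonzero weight after conditioning:
  (Y=1, X=1, U=2, V=0, Z=0, W=1) weight 1/5670
  (Y=1, X=1, U=2, V=0, Z=1, W=0) weight 1/3780
  (Y=1, X=1, U=2, V=0, Z=1, W=2) weight 1/2520
  (Y=1, X=1, U=2, V=0, Z=2, W=1) weight 1/11340
  (Y=1, X=1, U=2, V=0, Z=3, W=0) weight 1/3780
  (Y=1, X=1, U=2, V=0, Z=3, W=2) weight 1/2520
  (Y=1, X=1, U=3, V=0, Z=0, W=1) weight 1/5670
  (Y=1, X=1, U=3, V=0, Z=1, W=0) weight 1/3780
  … 46 more
Group by W:
  weight(W=0) = 1/168
  weight(W=1) = 31/15120
  weight(W=2) = 5/756
Total weight = 1/168 + 31/15120 + 5/756 = 221/15120
P(W=0 | obs) = 1/168 / 221/15120 = 90/221
P(W=1 | obs) = 31/15120 / 221/15120 = 31/221
P(W=2 | obs) = 5/756 / 221/15120 = 100/221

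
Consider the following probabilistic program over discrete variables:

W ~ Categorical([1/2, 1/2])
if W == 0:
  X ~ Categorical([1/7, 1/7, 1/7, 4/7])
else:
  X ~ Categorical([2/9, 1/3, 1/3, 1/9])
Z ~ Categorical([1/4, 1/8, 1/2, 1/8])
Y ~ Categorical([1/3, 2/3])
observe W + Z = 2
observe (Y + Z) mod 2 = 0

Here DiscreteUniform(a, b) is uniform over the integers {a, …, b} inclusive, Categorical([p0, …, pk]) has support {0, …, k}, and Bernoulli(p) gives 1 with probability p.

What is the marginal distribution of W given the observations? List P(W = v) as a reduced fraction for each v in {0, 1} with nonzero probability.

Enumerate traces; 8 have nonzero weight after conditioning:
  (W=0, X=0, Z=2, Y=0) weight 1/84
  (W=0, X=1, Z=2, Y=0) weight 1/84
  (W=0, X=2, Z=2, Y=0) weight 1/84
  (W=0, X=3, Z=2, Y=0) weight 1/21
  (W=1, X=0, Z=1, Y=1) weight 1/108
  (W=1, X=1, Z=1, Y=1) weight 1/72
  (W=1, X=2, Z=1, Y=1) weight 1/72
  (W=1, X=3, Z=1, Y=1) weight 1/216
Group by W:
  weight(W=0) = 1/12
  weight(W=1) = 1/24
Total weight = 1/12 + 1/24 = 1/8
P(W=0 | obs) = 1/12 / 1/8 = 2/3
P(W=1 | obs) = 1/24 / 1/8 = 1/3

P(W=0) = 2/3, P(W=1) = 1/3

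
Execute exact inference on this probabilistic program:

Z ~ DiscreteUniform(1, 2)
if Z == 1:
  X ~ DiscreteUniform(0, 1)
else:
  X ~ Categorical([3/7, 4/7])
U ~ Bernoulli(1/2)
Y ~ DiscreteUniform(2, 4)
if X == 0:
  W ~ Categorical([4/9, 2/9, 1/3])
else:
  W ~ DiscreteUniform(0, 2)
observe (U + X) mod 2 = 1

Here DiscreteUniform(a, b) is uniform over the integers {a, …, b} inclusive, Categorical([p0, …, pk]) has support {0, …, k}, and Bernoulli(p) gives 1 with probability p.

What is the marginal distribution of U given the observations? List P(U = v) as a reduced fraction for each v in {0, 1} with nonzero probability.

Enumerate traces; 36 have nonzero weight after conditioning:
  (Z=1, X=0, U=1, Y=2, W=0) weight 1/54
  (Z=1, X=0, U=1, Y=2, W=1) weight 1/108
  (Z=1, X=0, U=1, Y=2, W=2) weight 1/72
  (Z=1, X=0, U=1, Y=3, W=0) weight 1/54
  (Z=1, X=0, U=1, Y=3, W=1) weight 1/108
  (Z=1, X=0, U=1, Y=3, W=2) weight 1/72
  (Z=1, X=0, U=1, Y=4, W=0) weight 1/54
  (Z=1, X=0, U=1, Y=4, W=1) weight 1/108
  (Z=1, X=1, U=0, Y=2, W=0) weight 1/72
  … 27 more
Group by U:
  weight(U=0) = 15/56
  weight(U=1) = 13/56
Total weight = 15/56 + 13/56 = 1/2
P(U=0 | obs) = 15/56 / 1/2 = 15/28
P(U=1 | obs) = 13/56 / 1/2 = 13/28

P(U=0) = 15/28, P(U=1) = 13/28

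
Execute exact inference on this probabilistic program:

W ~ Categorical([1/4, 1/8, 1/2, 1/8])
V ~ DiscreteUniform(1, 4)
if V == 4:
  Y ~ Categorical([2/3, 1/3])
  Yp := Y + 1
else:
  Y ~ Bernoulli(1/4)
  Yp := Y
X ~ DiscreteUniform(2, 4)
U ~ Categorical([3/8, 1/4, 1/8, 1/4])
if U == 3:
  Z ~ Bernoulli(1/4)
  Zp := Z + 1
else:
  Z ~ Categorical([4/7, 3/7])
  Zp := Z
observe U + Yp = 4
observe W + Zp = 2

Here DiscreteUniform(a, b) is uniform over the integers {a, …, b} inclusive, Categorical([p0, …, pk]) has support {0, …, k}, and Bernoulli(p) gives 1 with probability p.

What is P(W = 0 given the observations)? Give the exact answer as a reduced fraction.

Enumerate traces; 30 have nonzero weight after conditioning:
  (W=0, V=1, Y=1, X=2, U=3, Z=1) weight 1/3072
  (W=0, V=1, Y=1, X=3, U=3, Z=1) weight 1/3072
  (W=0, V=1, Y=1, X=4, U=3, Z=1) weight 1/3072
  (W=0, V=2, Y=1, X=2, U=3, Z=1) weight 1/3072
  (W=0, V=2, Y=1, X=3, U=3, Z=1) weight 1/3072
  (W=0, V=2, Y=1, X=4, U=3, Z=1) weight 1/3072
  (W=0, V=3, Y=1, X=2, U=3, Z=1) weight 1/3072
  (W=0, V=3, Y=1, X=3, U=3, Z=1) weight 1/3072
  (W=1, V=1, Y=1, X=2, U=3, Z=0) weight 1/2048
  (W=2, V=4, Y=1, X=2, U=2, Z=0) weight 1/1008
  … 20 more
Group by W:
  weight(W=0) = 17/3072
  weight(W=1) = 127/14336
  weight(W=2) = 1/336
Total weight = 17/3072 + 127/14336 + 1/336 = 249/14336
P(W=0 | obs) = 17/3072 / 249/14336 = 238/747
P(W=1 | obs) = 127/14336 / 249/14336 = 127/249
P(W=2 | obs) = 1/336 / 249/14336 = 128/747

P(W = 0 | obs) = 238/747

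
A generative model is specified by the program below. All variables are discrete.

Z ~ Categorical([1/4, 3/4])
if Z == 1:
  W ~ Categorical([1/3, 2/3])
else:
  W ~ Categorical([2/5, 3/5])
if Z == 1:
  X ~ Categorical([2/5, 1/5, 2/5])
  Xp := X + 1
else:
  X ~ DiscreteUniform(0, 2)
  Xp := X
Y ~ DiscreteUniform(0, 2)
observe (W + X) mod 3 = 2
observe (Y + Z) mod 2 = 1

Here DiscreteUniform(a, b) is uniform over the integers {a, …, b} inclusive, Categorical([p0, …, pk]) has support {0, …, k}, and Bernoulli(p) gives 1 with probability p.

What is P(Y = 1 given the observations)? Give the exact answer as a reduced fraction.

P(Y = 1 | obs) = 5/29

Enumerate traces; 6 have nonzero weight after conditioning:
  (Z=0, W=0, X=2, Y=1) weight 1/90
  (Z=0, W=1, X=1, Y=1) weight 1/60
  (Z=1, W=0, X=2, Y=0) weight 1/30
  (Z=1, W=0, X=2, Y=2) weight 1/30
  (Z=1, W=1, X=1, Y=0) weight 1/30
  (Z=1, W=1, X=1, Y=2) weight 1/30
Group by Y:
  weight(Y=0) = 1/15
  weight(Y=1) = 1/36
  weight(Y=2) = 1/15
Total weight = 1/15 + 1/36 + 1/15 = 29/180
P(Y=0 | obs) = 1/15 / 29/180 = 12/29
P(Y=1 | obs) = 1/36 / 29/180 = 5/29
P(Y=2 | obs) = 1/15 / 29/180 = 12/29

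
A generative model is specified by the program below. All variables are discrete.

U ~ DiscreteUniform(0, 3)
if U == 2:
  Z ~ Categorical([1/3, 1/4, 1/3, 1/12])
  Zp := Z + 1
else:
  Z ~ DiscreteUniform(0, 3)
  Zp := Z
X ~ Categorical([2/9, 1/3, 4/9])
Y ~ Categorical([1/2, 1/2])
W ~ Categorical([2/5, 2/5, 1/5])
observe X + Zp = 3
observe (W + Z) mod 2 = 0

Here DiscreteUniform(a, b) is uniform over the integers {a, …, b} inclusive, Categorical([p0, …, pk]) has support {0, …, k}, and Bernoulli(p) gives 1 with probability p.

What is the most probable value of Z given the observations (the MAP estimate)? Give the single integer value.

argmax_v P(Z = v | obs) = 2

Enumerate traces; 34 have nonzero weight after conditioning:
  (U=0, Z=1, X=2, Y=0, W=1) weight 1/180
  (U=0, Z=1, X=2, Y=1, W=1) weight 1/180
  (U=0, Z=2, X=1, Y=0, W=0) weight 1/240
  (U=0, Z=2, X=1, Y=0, W=2) weight 1/480
  (U=0, Z=2, X=1, Y=1, W=0) weight 1/240
  (U=0, Z=2, X=1, Y=1, W=2) weight 1/480
  (U=0, Z=3, X=0, Y=0, W=1) weight 1/360
  (U=0, Z=3, X=0, Y=1, W=1) weight 1/360
  (U=2, Z=0, X=2, Y=0, W=0) weight 1/135
  … 25 more
Group by Z:
  weight(Z=0) = 1/45
  weight(Z=1) = 1/24
  weight(Z=2) = 7/144
  weight(Z=3) = 1/60
Total weight = 1/45 + 1/24 + 7/144 + 1/60 = 31/240
P(Z=0 | obs) = 1/45 / 31/240 = 16/93
P(Z=1 | obs) = 1/24 / 31/240 = 10/31
P(Z=2 | obs) = 7/144 / 31/240 = 35/93
P(Z=3 | obs) = 1/60 / 31/240 = 4/31
argmax = 2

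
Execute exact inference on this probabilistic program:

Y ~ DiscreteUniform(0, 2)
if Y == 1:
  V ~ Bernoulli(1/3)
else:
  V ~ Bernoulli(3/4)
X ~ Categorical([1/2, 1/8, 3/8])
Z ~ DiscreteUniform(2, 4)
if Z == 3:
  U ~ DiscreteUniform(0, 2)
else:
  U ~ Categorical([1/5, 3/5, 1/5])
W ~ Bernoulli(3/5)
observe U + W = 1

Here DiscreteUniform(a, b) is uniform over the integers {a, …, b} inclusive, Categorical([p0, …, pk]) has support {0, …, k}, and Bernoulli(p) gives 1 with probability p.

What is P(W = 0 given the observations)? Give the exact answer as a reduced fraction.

P(W = 0 | obs) = 46/79

Enumerate traces; 108 have nonzero weight after conditioning:
  (Y=0, V=0, X=0, Z=2, U=0, W=1) weight 1/600
  (Y=0, V=0, X=0, Z=2, U=1, W=0) weight 1/300
  (Y=0, V=0, X=0, Z=3, U=0, W=1) weight 1/360
  (Y=0, V=0, X=0, Z=3, U=1, W=0) weight 1/540
  (Y=0, V=0, X=0, Z=4, U=0, W=1) weight 1/600
  (Y=0, V=0, X=0, Z=4, U=1, W=0) weight 1/300
  (Y=0, V=0, X=1, Z=2, U=0, W=1) weight 1/2400
  (Y=0, V=0, X=1, Z=2, U=1, W=0) weight 1/1200
  … 100 more
Group by W:
  weight(W=0) = 46/225
  weight(W=1) = 11/75
Total weight = 46/225 + 11/75 = 79/225
P(W=0 | obs) = 46/225 / 79/225 = 46/79
P(W=1 | obs) = 11/75 / 79/225 = 33/79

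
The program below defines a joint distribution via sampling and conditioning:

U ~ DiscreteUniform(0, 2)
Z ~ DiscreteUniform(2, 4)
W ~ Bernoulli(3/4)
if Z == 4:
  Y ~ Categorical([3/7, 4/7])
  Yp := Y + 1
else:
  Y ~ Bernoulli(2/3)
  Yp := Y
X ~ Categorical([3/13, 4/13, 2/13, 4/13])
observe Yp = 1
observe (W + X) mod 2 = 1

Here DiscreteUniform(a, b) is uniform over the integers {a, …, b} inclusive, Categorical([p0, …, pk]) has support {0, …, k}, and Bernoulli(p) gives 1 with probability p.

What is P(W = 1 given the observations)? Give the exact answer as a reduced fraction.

Enumerate traces; 36 have nonzero weight after conditioning:
  (U=0, Z=2, W=0, Y=1, X=1) weight 2/351
  (U=0, Z=2, W=0, Y=1, X=3) weight 2/351
  (U=0, Z=2, W=1, Y=1, X=0) weight 1/78
  (U=0, Z=2, W=1, Y=1, X=2) weight 1/117
  (U=0, Z=3, W=0, Y=1, X=1) weight 2/351
  (U=0, Z=3, W=0, Y=1, X=3) weight 2/351
  (U=0, Z=3, W=1, Y=1, X=0) weight 1/78
  (U=0, Z=3, W=1, Y=1, X=2) weight 1/117
  … 28 more
Group by W:
  weight(W=0) = 74/819
  weight(W=1) = 185/1092
Total weight = 74/819 + 185/1092 = 851/3276
P(W=0 | obs) = 74/819 / 851/3276 = 8/23
P(W=1 | obs) = 185/1092 / 851/3276 = 15/23

P(W = 1 | obs) = 15/23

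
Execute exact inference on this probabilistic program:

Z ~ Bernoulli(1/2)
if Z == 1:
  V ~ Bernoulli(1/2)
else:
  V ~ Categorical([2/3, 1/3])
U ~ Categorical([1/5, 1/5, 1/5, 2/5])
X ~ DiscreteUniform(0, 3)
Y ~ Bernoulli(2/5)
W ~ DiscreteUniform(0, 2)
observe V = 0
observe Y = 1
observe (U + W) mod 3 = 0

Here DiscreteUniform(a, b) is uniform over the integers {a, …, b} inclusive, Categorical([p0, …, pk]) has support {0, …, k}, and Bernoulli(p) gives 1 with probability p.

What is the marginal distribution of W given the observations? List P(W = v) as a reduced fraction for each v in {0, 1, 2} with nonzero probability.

Enumerate traces; 32 have nonzero weight after conditioning:
  (Z=0, V=0, U=0, X=0, Y=1, W=0) weight 1/450
  (Z=0, V=0, U=0, X=1, Y=1, W=0) weight 1/450
  (Z=0, V=0, U=0, X=2, Y=1, W=0) weight 1/450
  (Z=0, V=0, U=0, X=3, Y=1, W=0) weight 1/450
  (Z=0, V=0, U=1, X=0, Y=1, W=2) weight 1/450
  (Z=0, V=0, U=1, X=1, Y=1, W=2) weight 1/450
  (Z=0, V=0, U=1, X=2, Y=1, W=2) weight 1/450
  (Z=0, V=0, U=1, X=3, Y=1, W=2) weight 1/450
  (Z=0, V=0, U=2, X=0, Y=1, W=1) weight 1/450
  … 23 more
Group by W:
  weight(W=0) = 7/150
  weight(W=1) = 7/450
  weight(W=2) = 7/450
Total weight = 7/150 + 7/450 + 7/450 = 7/90
P(W=0 | obs) = 7/150 / 7/90 = 3/5
P(W=1 | obs) = 7/450 / 7/90 = 1/5
P(W=2 | obs) = 7/450 / 7/90 = 1/5

P(W=0) = 3/5, P(W=1) = 1/5, P(W=2) = 1/5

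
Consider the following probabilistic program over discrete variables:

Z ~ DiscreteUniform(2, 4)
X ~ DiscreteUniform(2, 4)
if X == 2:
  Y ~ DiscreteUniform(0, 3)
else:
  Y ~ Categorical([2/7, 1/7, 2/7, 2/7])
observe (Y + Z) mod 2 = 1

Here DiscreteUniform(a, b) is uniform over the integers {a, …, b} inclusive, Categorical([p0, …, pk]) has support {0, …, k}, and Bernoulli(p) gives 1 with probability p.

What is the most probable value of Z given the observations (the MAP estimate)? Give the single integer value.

Enumerate traces; 18 have nonzero weight after conditioning:
  (Z=2, X=2, Y=1) weight 1/36
  (Z=2, X=2, Y=3) weight 1/36
  (Z=2, X=3, Y=1) weight 1/63
  (Z=2, X=3, Y=3) weight 2/63
  (Z=2, X=4, Y=1) weight 1/63
  (Z=2, X=4, Y=3) weight 2/63
  (Z=3, X=2, Y=0) weight 1/36
  (Z=3, X=2, Y=2) weight 1/36
  (Z=4, X=2, Y=1) weight 1/36
  … 9 more
Group by Z:
  weight(Z=2) = 19/126
  weight(Z=3) = 23/126
  weight(Z=4) = 19/126
Total weight = 19/126 + 23/126 + 19/126 = 61/126
P(Z=2 | obs) = 19/126 / 61/126 = 19/61
P(Z=3 | obs) = 23/126 / 61/126 = 23/61
P(Z=4 | obs) = 19/126 / 61/126 = 19/61
argmax = 3

argmax_v P(Z = v | obs) = 3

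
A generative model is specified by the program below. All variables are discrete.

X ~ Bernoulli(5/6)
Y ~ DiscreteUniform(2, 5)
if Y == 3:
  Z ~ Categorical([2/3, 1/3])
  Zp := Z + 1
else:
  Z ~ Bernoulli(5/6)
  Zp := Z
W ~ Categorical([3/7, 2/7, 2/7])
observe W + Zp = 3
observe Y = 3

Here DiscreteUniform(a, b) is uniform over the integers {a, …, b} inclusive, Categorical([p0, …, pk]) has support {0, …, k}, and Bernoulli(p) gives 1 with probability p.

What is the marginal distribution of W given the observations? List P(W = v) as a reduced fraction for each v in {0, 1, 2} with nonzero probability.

P(W=1) = 1/3, P(W=2) = 2/3

Enumerate traces; 4 have nonzero weight after conditioning:
  (X=0, Y=3, Z=0, W=2) weight 1/126
  (X=0, Y=3, Z=1, W=1) weight 1/252
  (X=1, Y=3, Z=0, W=2) weight 5/126
  (X=1, Y=3, Z=1, W=1) weight 5/252
Group by W:
  weight(W=1) = 1/42
  weight(W=2) = 1/21
Total weight = 1/42 + 1/21 = 1/14
P(W=1 | obs) = 1/42 / 1/14 = 1/3
P(W=2 | obs) = 1/21 / 1/14 = 2/3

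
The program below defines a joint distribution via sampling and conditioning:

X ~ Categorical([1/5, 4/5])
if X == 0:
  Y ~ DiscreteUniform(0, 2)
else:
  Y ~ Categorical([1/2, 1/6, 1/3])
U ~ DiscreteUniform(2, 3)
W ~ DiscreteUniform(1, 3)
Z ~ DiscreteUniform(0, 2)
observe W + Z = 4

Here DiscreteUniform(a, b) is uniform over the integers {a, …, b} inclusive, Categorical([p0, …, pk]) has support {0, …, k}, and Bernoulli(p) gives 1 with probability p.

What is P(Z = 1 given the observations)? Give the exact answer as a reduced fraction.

P(Z = 1 | obs) = 1/2

Enumerate traces; 24 have nonzero weight after conditioning:
  (X=0, Y=0, U=2, W=2, Z=2) weight 1/270
  (X=0, Y=0, U=2, W=3, Z=1) weight 1/270
  (X=0, Y=0, U=3, W=2, Z=2) weight 1/270
  (X=0, Y=0, U=3, W=3, Z=1) weight 1/270
  (X=0, Y=1, U=2, W=2, Z=2) weight 1/270
  (X=0, Y=1, U=2, W=3, Z=1) weight 1/270
  (X=0, Y=1, U=3, W=2, Z=2) weight 1/270
  (X=0, Y=1, U=3, W=3, Z=1) weight 1/270
  … 16 more
Group by Z:
  weight(Z=1) = 1/9
  weight(Z=2) = 1/9
Total weight = 1/9 + 1/9 = 2/9
P(Z=1 | obs) = 1/9 / 2/9 = 1/2
P(Z=2 | obs) = 1/9 / 2/9 = 1/2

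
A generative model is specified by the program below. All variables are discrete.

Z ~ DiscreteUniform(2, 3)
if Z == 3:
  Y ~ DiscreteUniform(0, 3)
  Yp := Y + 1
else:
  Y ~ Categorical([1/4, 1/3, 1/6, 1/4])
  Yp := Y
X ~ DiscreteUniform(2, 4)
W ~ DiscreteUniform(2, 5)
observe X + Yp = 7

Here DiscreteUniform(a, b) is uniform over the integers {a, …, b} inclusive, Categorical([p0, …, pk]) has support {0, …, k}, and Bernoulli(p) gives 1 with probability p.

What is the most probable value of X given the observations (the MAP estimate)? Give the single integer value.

Enumerate traces; 12 have nonzero weight after conditioning:
  (Z=2, Y=3, X=4, W=2) weight 1/96
  (Z=2, Y=3, X=4, W=3) weight 1/96
  (Z=2, Y=3, X=4, W=4) weight 1/96
  (Z=2, Y=3, X=4, W=5) weight 1/96
  (Z=3, Y=2, X=4, W=2) weight 1/96
  (Z=3, Y=2, X=4, W=3) weight 1/96
  (Z=3, Y=2, X=4, W=4) weight 1/96
  (Z=3, Y=2, X=4, W=5) weight 1/96
  (Z=3, Y=3, X=3, W=2) weight 1/96
  … 3 more
Group by X:
  weight(X=3) = 1/24
  weight(X=4) = 1/12
Total weight = 1/24 + 1/12 = 1/8
P(X=3 | obs) = 1/24 / 1/8 = 1/3
P(X=4 | obs) = 1/12 / 1/8 = 2/3
argmax = 4

argmax_v P(X = v | obs) = 4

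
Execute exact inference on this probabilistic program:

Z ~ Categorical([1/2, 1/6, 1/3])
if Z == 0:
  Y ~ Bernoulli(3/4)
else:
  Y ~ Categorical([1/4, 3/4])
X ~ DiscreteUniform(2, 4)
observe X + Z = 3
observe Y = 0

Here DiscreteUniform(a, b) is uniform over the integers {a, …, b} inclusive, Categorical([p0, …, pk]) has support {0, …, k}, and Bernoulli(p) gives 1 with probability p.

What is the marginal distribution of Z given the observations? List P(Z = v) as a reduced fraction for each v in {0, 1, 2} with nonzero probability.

P(Z=0) = 3/4, P(Z=1) = 1/4

Enumerate traces; 2 have nonzero weight after conditioning:
  (Z=0, Y=0, X=3) weight 1/24
  (Z=1, Y=0, X=2) weight 1/72
Group by Z:
  weight(Z=0) = 1/24
  weight(Z=1) = 1/72
Total weight = 1/24 + 1/72 = 1/18
P(Z=0 | obs) = 1/24 / 1/18 = 3/4
P(Z=1 | obs) = 1/72 / 1/18 = 1/4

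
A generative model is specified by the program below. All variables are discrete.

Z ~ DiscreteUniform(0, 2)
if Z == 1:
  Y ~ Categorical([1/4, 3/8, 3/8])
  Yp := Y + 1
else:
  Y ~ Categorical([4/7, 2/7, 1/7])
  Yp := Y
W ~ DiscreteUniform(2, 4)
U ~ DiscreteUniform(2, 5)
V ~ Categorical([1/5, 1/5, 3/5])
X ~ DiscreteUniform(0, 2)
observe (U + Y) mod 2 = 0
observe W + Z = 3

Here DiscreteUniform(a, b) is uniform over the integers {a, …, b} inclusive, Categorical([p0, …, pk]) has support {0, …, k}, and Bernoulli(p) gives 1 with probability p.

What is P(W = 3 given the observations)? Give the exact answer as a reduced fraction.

Enumerate traces; 108 have nonzero weight after conditioning:
  (Z=0, Y=0, W=3, U=2, V=0, X=0) weight 1/945
  (Z=0, Y=0, W=3, U=2, V=0, X=1) weight 1/945
  (Z=0, Y=0, W=3, U=2, V=0, X=2) weight 1/945
  (Z=0, Y=0, W=3, U=2, V=1, X=0) weight 1/945
  (Z=0, Y=0, W=3, U=2, V=1, X=1) weight 1/945
  (Z=0, Y=0, W=3, U=2, V=1, X=2) weight 1/945
  (Z=0, Y=0, W=3, U=2, V=2, X=0) weight 1/315
  (Z=0, Y=0, W=3, U=2, V=2, X=1) weight 1/315
  (Z=1, Y=0, W=2, U=2, V=0, X=0) weight 1/2160
  … 99 more
Group by W:
  weight(W=2) = 1/18
  weight(W=3) = 1/18
Total weight = 1/18 + 1/18 = 1/9
P(W=2 | obs) = 1/18 / 1/9 = 1/2
P(W=3 | obs) = 1/18 / 1/9 = 1/2

P(W = 3 | obs) = 1/2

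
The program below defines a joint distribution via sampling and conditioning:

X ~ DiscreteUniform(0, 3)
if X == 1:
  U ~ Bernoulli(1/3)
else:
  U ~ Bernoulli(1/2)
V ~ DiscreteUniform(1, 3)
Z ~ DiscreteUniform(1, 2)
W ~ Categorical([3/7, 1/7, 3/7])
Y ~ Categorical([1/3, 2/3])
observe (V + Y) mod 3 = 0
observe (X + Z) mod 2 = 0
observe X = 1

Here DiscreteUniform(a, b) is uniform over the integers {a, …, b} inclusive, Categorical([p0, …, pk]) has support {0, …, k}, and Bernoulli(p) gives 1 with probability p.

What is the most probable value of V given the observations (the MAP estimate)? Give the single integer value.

argmax_v P(V = v | obs) = 2

Enumerate traces; 12 have nonzero weight after conditioning:
  (X=1, U=0, V=2, Z=1, W=0, Y=1) weight 1/126
  (X=1, U=0, V=2, Z=1, W=1, Y=1) weight 1/378
  (X=1, U=0, V=2, Z=1, W=2, Y=1) weight 1/126
  (X=1, U=0, V=3, Z=1, W=0, Y=0) weight 1/252
  (X=1, U=0, V=3, Z=1, W=1, Y=0) weight 1/756
  (X=1, U=0, V=3, Z=1, W=2, Y=0) weight 1/252
  (X=1, U=1, V=2, Z=1, W=0, Y=1) weight 1/252
  (X=1, U=1, V=2, Z=1, W=1, Y=1) weight 1/756
  … 4 more
Group by V:
  weight(V=2) = 1/36
  weight(V=3) = 1/72
Total weight = 1/36 + 1/72 = 1/24
P(V=2 | obs) = 1/36 / 1/24 = 2/3
P(V=3 | obs) = 1/72 / 1/24 = 1/3
argmax = 2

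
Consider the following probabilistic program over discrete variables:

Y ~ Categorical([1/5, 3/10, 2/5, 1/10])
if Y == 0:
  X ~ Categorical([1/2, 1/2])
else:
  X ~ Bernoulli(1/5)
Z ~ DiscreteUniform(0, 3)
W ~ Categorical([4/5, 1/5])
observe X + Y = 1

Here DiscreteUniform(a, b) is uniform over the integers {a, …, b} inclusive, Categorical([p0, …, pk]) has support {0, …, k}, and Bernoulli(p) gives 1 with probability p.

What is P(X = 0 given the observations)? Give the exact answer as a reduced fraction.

P(X = 0 | obs) = 12/17

Enumerate traces; 16 have nonzero weight after conditioning:
  (Y=0, X=1, Z=0, W=0) weight 1/50
  (Y=0, X=1, Z=0, W=1) weight 1/200
  (Y=0, X=1, Z=1, W=0) weight 1/50
  (Y=0, X=1, Z=1, W=1) weight 1/200
  (Y=0, X=1, Z=2, W=0) weight 1/50
  (Y=0, X=1, Z=2, W=1) weight 1/200
  (Y=0, X=1, Z=3, W=0) weight 1/50
  (Y=0, X=1, Z=3, W=1) weight 1/200
  (Y=1, X=0, Z=0, W=0) weight 6/125
  … 7 more
Group by X:
  weight(X=0) = 6/25
  weight(X=1) = 1/10
Total weight = 6/25 + 1/10 = 17/50
P(X=0 | obs) = 6/25 / 17/50 = 12/17
P(X=1 | obs) = 1/10 / 17/50 = 5/17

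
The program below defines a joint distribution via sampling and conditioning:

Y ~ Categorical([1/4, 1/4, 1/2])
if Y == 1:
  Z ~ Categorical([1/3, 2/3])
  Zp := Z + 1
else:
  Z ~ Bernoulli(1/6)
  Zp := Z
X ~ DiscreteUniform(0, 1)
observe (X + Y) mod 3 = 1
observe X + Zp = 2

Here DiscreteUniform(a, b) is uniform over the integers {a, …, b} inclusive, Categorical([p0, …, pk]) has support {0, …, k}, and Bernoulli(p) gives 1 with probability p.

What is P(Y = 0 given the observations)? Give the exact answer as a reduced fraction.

P(Y = 0 | obs) = 1/5

Enumerate traces; 2 have nonzero weight after conditioning:
  (Y=0, Z=1, X=1) weight 1/48
  (Y=1, Z=1, X=0) weight 1/12
Group by Y:
  weight(Y=0) = 1/48
  weight(Y=1) = 1/12
Total weight = 1/48 + 1/12 = 5/48
P(Y=0 | obs) = 1/48 / 5/48 = 1/5
P(Y=1 | obs) = 1/12 / 5/48 = 4/5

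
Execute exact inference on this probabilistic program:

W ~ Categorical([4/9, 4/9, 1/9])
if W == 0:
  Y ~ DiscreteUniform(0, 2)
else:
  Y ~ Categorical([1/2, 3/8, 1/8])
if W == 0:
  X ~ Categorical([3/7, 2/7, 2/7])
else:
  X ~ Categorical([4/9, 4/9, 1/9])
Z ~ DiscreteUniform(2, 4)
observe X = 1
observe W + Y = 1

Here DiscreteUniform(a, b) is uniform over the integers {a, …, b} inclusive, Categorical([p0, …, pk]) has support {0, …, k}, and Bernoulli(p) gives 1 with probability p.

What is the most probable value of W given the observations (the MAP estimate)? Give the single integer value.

Enumerate traces; 6 have nonzero weight after conditioning:
  (W=0, Y=1, X=1, Z=2) weight 8/567
  (W=0, Y=1, X=1, Z=3) weight 8/567
  (W=0, Y=1, X=1, Z=4) weight 8/567
  (W=1, Y=0, X=1, Z=2) weight 8/243
  (W=1, Y=0, X=1, Z=3) weight 8/243
  (W=1, Y=0, X=1, Z=4) weight 8/243
Group by W:
  weight(W=0) = 8/189
  weight(W=1) = 8/81
Total weight = 8/189 + 8/81 = 80/567
P(W=0 | obs) = 8/189 / 80/567 = 3/10
P(W=1 | obs) = 8/81 / 80/567 = 7/10
argmax = 1

argmax_v P(W = v | obs) = 1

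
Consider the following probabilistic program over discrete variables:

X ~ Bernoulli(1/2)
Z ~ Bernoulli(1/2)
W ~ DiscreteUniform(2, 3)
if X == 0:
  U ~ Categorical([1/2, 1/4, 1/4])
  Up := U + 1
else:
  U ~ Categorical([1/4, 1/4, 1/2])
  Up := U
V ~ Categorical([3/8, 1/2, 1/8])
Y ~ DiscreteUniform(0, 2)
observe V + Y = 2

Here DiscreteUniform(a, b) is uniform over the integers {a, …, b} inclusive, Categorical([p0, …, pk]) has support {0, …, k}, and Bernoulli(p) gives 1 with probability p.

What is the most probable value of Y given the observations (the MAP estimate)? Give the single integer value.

Enumerate traces; 72 have nonzero weight after conditioning:
  (X=0, Z=0, W=2, U=0, V=0, Y=2) weight 1/128
  (X=0, Z=0, W=2, U=0, V=1, Y=1) weight 1/96
  (X=0, Z=0, W=2, U=0, V=2, Y=0) weight 1/384
  (X=0, Z=0, W=2, U=1, V=0, Y=2) weight 1/256
  (X=0, Z=0, W=2, U=1, V=1, Y=1) weight 1/192
  (X=0, Z=0, W=2, U=1, V=2, Y=0) weight 1/768
  (X=0, Z=0, W=2, U=2, V=0, Y=2) weight 1/256
  (X=0, Z=0, W=2, U=2, V=1, Y=1) weight 1/192
  … 64 more
Group by Y:
  weight(Y=0) = 1/24
  weight(Y=1) = 1/6
  weight(Y=2) = 1/8
Total weight = 1/24 + 1/6 + 1/8 = 1/3
P(Y=0 | obs) = 1/24 / 1/3 = 1/8
P(Y=1 | obs) = 1/6 / 1/3 = 1/2
P(Y=2 | obs) = 1/8 / 1/3 = 3/8
argmax = 1

argmax_v P(Y = v | obs) = 1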